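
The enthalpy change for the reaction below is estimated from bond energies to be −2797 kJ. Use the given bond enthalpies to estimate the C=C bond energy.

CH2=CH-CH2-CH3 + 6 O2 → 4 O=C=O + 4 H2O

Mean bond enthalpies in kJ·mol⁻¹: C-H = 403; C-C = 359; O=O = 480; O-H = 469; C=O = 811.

D(C=C) ≈ 621 kJ/mol

Let D be the C=C bond energy.
Σ(broken) = 2×359 + 8×403 + 1×D + 6×480 = 6822 + D
Σ(formed) = 8×811 + 8×469 = 10240
ΔH = Σ(broken) − Σ(formed) = (6822 + D) − (10240) = −3418 + D
Setting this equal to −2797 kJ gives D = 621 kJ/mol.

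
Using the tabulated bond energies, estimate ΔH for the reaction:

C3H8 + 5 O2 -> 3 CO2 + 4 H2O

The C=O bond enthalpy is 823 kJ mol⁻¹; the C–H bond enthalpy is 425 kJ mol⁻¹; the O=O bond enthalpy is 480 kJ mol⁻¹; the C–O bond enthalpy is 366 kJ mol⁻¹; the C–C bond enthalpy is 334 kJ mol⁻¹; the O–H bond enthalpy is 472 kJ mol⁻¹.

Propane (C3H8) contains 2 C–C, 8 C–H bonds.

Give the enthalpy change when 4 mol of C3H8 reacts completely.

ΔH = −8984 kJ

Bonds broken (reactants):
  C–C: 2 × 334 = 668
  C–H: 8 × 425 = 3400
  O=O: 5 × 480 = 2400
  Σ(broken) = 6468 kJ
Bonds formed (products):
  C=O: 6 × 823 = 4938
  O–H: 8 × 472 = 3776
  Σ(formed) = 8714 kJ
ΔH = Σ(broken) − Σ(formed) = 6468 − 8714 = −2246 kJ
For 4× the reaction as written: 4 × (−2246) = −8984 kJ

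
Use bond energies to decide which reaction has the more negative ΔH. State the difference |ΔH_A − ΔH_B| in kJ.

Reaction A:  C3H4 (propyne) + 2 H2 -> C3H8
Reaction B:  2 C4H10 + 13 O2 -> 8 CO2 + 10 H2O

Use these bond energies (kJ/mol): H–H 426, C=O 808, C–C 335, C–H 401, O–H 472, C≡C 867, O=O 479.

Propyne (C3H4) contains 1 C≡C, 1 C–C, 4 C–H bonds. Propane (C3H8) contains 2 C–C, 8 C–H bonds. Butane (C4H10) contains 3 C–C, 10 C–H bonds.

Reaction B, by 5891 kJ

Reaction A:
  Bonds broken (reactants):
    C≡C: 1 × 867 = 867
    C–C: 1 × 335 = 335
    C–H: 4 × 401 = 1604
    H–H: 2 × 426 = 852
    Σ(broken) = 3658 kJ
  Bonds formed (products):
    C–C: 2 × 335 = 670
    C–H: 8 × 401 = 3208
    Σ(formed) = 3878 kJ
  ΔH_A = 3658 − 3878 = −220 kJ
Reaction B:
  Bonds broken (reactants):
    C–C: 6 × 335 = 2010
    C–H: 20 × 401 = 8020
    O=O: 13 × 479 = 6227
    Σ(broken) = 16257 kJ
  Bonds formed (products):
    C=O: 16 × 808 = 12928
    O–H: 20 × 472 = 9440
    Σ(formed) = 22368 kJ
  ΔH_B = 16257 − 22368 = −6111 kJ
ΔH_A − ΔH_B = +5891 kJ, so reaction B has the more negative ΔH; |ΔH_A − ΔH_B| = 5891 kJ.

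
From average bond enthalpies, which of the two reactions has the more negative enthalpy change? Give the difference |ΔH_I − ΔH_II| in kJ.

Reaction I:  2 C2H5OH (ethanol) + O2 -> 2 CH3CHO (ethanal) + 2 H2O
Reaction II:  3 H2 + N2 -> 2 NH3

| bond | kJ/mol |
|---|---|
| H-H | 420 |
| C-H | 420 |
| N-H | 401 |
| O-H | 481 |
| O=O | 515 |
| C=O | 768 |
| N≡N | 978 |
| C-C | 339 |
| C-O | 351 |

Reaction I:
  Bonds broken (reactants):
    C-C: 2 × 339 = 678
    C-H: 10 × 420 = 4200
    C-O: 2 × 351 = 702
    O-H: 2 × 481 = 962
    O=O: 1 × 515 = 515
    Σ(broken) = 7057 kJ
  Bonds formed (products):
    C-C: 2 × 339 = 678
    C-H: 8 × 420 = 3360
    C=O: 2 × 768 = 1536
    O-H: 4 × 481 = 1924
    Σ(formed) = 7498 kJ
  ΔH_I = 7057 − 7498 = −441 kJ
Reaction II:
  Bonds broken (reactants):
    H-H: 3 × 420 = 1260
    N≡N: 1 × 978 = 978
    Σ(broken) = 2238 kJ
  Bonds formed (products):
    N-H: 6 × 401 = 2406
    Σ(formed) = 2406 kJ
  ΔH_II = 2238 − 2406 = −168 kJ
ΔH_I − ΔH_II = −273 kJ, so reaction I has the more negative ΔH; |ΔH_I − ΔH_II| = 273 kJ.

Reaction I, by 273 kJ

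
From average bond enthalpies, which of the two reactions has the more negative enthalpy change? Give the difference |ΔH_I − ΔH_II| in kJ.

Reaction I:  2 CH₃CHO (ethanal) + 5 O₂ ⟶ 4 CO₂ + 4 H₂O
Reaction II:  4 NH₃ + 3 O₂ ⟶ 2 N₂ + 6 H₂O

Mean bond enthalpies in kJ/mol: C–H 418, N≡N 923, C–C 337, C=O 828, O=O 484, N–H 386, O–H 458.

Reaction I:
  Bonds broken (reactants):
    C–C: 2 × 337 = 674
    C–H: 8 × 418 = 3344
    C=O: 2 × 828 = 1656
    O=O: 5 × 484 = 2420
    Σ(broken) = 8094 kJ
  Bonds formed (products):
    C=O: 8 × 828 = 6624
    O–H: 8 × 458 = 3664
    Σ(formed) = 10288 kJ
  ΔH_I = 8094 − 10288 = −2194 kJ
Reaction II:
  Bonds broken (reactants):
    N–H: 12 × 386 = 4632
    O=O: 3 × 484 = 1452
    Σ(broken) = 6084 kJ
  Bonds formed (products):
    N≡N: 2 × 923 = 1846
    O–H: 12 × 458 = 5496
    Σ(formed) = 7342 kJ
  ΔH_II = 6084 − 7342 = −1258 kJ
ΔH_I − ΔH_II = −936 kJ, so reaction I has the more negative ΔH; |ΔH_I − ΔH_II| = 936 kJ.

Reaction I, by 936 kJ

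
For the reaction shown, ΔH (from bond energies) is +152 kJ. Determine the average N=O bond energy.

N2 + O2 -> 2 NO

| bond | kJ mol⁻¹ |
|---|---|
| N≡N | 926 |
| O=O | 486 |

D(N=O) ≈ 630 kJ/mol

Let D be the N=O bond energy.
Σ(broken) = 1×926 + 1×486 = 1412
Σ(formed) = 2×D = 2D
ΔH = Σ(broken) − Σ(formed) = (1412) − (2D) = +1412 − 2D
Setting this equal to +152 kJ gives 2D = 1260, so D = 630 kJ/mol.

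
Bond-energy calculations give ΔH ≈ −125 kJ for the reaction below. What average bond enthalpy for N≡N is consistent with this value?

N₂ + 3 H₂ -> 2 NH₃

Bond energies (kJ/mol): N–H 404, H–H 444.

D(N≡N) ≈ 967 kJ/mol

Let D be the N≡N bond energy.
Σ(broken) = 3×444 + 1×D = 1332 + D
Σ(formed) = 6×404 = 2424
ΔH = Σ(broken) − Σ(formed) = (1332 + D) − (2424) = −1092 + D
Setting this equal to −125 kJ gives D = 967 kJ/mol.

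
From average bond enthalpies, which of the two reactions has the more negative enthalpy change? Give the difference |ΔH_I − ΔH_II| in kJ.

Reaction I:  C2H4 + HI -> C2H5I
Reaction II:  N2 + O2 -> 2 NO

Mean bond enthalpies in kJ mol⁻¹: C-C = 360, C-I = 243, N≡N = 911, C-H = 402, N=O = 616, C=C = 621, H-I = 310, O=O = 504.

Reaction I, by 257 kJ

Reaction I:
  Bonds broken (reactants):
    C-H: 4 × 402 = 1608
    C=C: 1 × 621 = 621
    H-I: 1 × 310 = 310
    Σ(broken) = 2539 kJ
  Bonds formed (products):
    C-C: 1 × 360 = 360
    C-H: 5 × 402 = 2010
    C-I: 1 × 243 = 243
    Σ(formed) = 2613 kJ
  ΔH_I = 2539 − 2613 = −74 kJ
Reaction II:
  Bonds broken (reactants):
    N≡N: 1 × 911 = 911
    O=O: 1 × 504 = 504
    Σ(broken) = 1415 kJ
  Bonds formed (products):
    N=O: 2 × 616 = 1232
    Σ(formed) = 1232 kJ
  ΔH_II = 1415 − 1232 = +183 kJ
ΔH_I − ΔH_II = −257 kJ, so reaction I has the more negative ΔH; |ΔH_I − ΔH_II| = 257 kJ.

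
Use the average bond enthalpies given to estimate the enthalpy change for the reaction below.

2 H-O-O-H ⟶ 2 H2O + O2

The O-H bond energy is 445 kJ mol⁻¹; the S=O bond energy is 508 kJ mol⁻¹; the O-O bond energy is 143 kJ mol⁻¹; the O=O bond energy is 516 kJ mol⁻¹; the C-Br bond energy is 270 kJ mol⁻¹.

Bonds broken (reactants):
  O-H: 4 × 445 = 1780
  O-O: 2 × 143 = 286
  Σ(broken) = 2066 kJ
Bonds formed (products):
  O-H: 4 × 445 = 1780
  O=O: 1 × 516 = 516
  Σ(formed) = 2296 kJ
ΔH = Σ(broken) − Σ(formed) = 2066 − 2296 = −230 kJ

ΔH ≈ −230 kJ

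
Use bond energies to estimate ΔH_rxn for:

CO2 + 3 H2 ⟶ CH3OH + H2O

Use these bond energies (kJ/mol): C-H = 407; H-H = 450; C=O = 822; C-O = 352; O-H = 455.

Bonds broken (reactants):
  C=O: 2 × 822 = 1644
  H-H: 3 × 450 = 1350
  Σ(broken) = 2994 kJ
Bonds formed (products):
  C-H: 3 × 407 = 1221
  C-O: 1 × 352 = 352
  O-H: 3 × 455 = 1365
  Σ(formed) = 2938 kJ
ΔH = Σ(broken) − Σ(formed) = 2994 − 2938 = +56 kJ

ΔH ≈ +56 kJ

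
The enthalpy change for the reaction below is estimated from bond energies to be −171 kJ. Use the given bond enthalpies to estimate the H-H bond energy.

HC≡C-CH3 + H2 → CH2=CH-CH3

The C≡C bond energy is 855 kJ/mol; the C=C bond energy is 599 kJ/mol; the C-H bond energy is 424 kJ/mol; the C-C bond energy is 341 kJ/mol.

D(H-H) ≈ 421 kJ/mol

Let D be the H-H bond energy.
Σ(broken) = 1×855 + 1×341 + 4×424 + 1×D = 2892 + D
Σ(formed) = 1×341 + 6×424 + 1×599 = 3484
ΔH = Σ(broken) − Σ(formed) = (2892 + D) − (3484) = −592 + D
Setting this equal to −171 kJ gives D = 421 kJ/mol.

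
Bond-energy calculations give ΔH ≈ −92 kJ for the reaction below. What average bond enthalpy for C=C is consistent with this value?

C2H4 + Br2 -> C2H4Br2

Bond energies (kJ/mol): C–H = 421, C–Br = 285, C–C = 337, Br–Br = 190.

Let D be the C=C bond energy.
Σ(broken) = 1×190 + 4×421 + 1×D = 1874 + D
Σ(formed) = 2×285 + 1×337 + 4×421 = 2591
ΔH = Σ(broken) − Σ(formed) = (1874 + D) − (2591) = −717 + D
Setting this equal to −92 kJ gives D = 625 kJ/mol.

D(C=C) ≈ 625 kJ/mol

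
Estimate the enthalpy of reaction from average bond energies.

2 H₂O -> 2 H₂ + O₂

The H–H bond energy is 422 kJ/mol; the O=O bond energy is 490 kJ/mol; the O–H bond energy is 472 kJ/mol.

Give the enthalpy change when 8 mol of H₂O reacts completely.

Bonds broken (reactants):
  O–H: 4 × 472 = 1888
  Σ(broken) = 1888 kJ
Bonds formed (products):
  H–H: 2 × 422 = 844
  O=O: 1 × 490 = 490
  Σ(formed) = 1334 kJ
ΔH = Σ(broken) − Σ(formed) = 1888 − 1334 = +554 kJ
For 4× the reaction as written: 4 × (+554) = +2216 kJ

ΔH = +2216 kJ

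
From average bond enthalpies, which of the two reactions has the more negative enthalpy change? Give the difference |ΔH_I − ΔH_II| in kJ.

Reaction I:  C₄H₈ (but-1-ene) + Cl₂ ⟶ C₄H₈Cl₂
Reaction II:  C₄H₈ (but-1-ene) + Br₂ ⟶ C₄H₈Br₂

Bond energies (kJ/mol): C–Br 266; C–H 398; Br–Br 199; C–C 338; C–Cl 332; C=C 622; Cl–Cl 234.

Reaction I, by 97 kJ

Reaction I:
  Bonds broken (reactants):
    C–C: 2 × 338 = 676
    C–H: 8 × 398 = 3184
    C=C: 1 × 622 = 622
    Cl–Cl: 1 × 234 = 234
    Σ(broken) = 4716 kJ
  Bonds formed (products):
    C–C: 3 × 338 = 1014
    C–Cl: 2 × 332 = 664
    C–H: 8 × 398 = 3184
    Σ(formed) = 4862 kJ
  ΔH_I = 4716 − 4862 = −146 kJ
Reaction II:
  Bonds broken (reactants):
    Br–Br: 1 × 199 = 199
    C–C: 2 × 338 = 676
    C–H: 8 × 398 = 3184
    C=C: 1 × 622 = 622
    Σ(broken) = 4681 kJ
  Bonds formed (products):
    C–Br: 2 × 266 = 532
    C–C: 3 × 338 = 1014
    C–H: 8 × 398 = 3184
    Σ(formed) = 4730 kJ
  ΔH_II = 4681 − 4730 = −49 kJ
ΔH_I − ΔH_II = −97 kJ, so reaction I has the more negative ΔH; |ΔH_I − ΔH_II| = 97 kJ.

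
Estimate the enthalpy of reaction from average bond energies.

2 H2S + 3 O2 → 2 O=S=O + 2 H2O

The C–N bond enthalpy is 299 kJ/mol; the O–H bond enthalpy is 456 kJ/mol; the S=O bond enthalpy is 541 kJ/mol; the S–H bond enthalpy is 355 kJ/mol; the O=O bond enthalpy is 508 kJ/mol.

Bonds broken (reactants):
  O=O: 3 × 508 = 1524
  S–H: 4 × 355 = 1420
  Σ(broken) = 2944 kJ
Bonds formed (products):
  O–H: 4 × 456 = 1824
  S=O: 4 × 541 = 2164
  Σ(formed) = 3988 kJ
ΔH = Σ(broken) − Σ(formed) = 2944 − 3988 = −1044 kJ

ΔH ≈ −1044 kJ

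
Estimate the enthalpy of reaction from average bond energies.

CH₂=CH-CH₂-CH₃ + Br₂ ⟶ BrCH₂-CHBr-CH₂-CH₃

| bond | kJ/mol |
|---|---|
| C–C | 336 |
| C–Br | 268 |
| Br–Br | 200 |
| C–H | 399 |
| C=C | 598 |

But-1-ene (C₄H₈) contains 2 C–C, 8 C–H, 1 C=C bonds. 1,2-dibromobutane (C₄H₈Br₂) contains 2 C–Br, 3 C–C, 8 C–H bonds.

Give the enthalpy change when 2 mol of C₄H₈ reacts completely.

Bonds broken (reactants):
  Br–Br: 1 × 200 = 200
  C–C: 2 × 336 = 672
  C–H: 8 × 399 = 3192
  C=C: 1 × 598 = 598
  Σ(broken) = 4662 kJ
Bonds formed (products):
  C–Br: 2 × 268 = 536
  C–C: 3 × 336 = 1008
  C–H: 8 × 399 = 3192
  Σ(formed) = 4736 kJ
ΔH = Σ(broken) − Σ(formed) = 4662 − 4736 = −74 kJ
For 2× the reaction as written: 2 × (−74) = −148 kJ

ΔH = −148 kJ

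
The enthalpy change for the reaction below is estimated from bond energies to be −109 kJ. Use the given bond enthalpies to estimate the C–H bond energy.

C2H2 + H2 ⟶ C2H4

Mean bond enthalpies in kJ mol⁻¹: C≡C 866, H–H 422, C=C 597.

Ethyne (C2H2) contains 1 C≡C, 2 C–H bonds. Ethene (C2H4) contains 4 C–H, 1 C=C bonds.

D(C–H) ≈ 400 kJ/mol

Let D be the C–H bond energy.
Σ(broken) = 1×866 + 2×D + 1×422 = 1288 + 2D
Σ(formed) = 4×D + 1×597 = 597 + 4D
ΔH = Σ(broken) − Σ(formed) = (1288 + 2D) − (597 + 4D) = +691 − 2D
Setting this equal to −109 kJ gives 2D = 800, so D = 400 kJ/mol.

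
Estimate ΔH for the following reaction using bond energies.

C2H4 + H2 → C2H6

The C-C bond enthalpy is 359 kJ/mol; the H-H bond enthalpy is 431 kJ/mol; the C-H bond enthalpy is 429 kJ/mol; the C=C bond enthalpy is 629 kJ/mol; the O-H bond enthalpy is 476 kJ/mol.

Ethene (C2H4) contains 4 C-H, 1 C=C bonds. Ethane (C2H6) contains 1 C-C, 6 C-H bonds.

Bonds broken (reactants):
  C-H: 4 × 429 = 1716
  C=C: 1 × 629 = 629
  H-H: 1 × 431 = 431
  Σ(broken) = 2776 kJ
Bonds formed (products):
  C-C: 1 × 359 = 359
  C-H: 6 × 429 = 2574
  Σ(formed) = 2933 kJ
ΔH = Σ(broken) − Σ(formed) = 2776 − 2933 = −157 kJ

ΔH ≈ −157 kJ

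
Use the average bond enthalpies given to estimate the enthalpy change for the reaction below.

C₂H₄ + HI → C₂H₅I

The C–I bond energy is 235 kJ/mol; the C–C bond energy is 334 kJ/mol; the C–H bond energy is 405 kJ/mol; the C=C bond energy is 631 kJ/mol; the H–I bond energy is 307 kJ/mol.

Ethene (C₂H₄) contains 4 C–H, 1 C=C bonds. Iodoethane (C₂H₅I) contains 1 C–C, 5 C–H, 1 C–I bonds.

ΔH ≈ −36 kJ

Bonds broken (reactants):
  C–H: 4 × 405 = 1620
  C=C: 1 × 631 = 631
  H–I: 1 × 307 = 307
  Σ(broken) = 2558 kJ
Bonds formed (products):
  C–C: 1 × 334 = 334
  C–H: 5 × 405 = 2025
  C–I: 1 × 235 = 235
  Σ(formed) = 2594 kJ
ΔH = Σ(broken) − Σ(formed) = 2558 − 2594 = −36 kJ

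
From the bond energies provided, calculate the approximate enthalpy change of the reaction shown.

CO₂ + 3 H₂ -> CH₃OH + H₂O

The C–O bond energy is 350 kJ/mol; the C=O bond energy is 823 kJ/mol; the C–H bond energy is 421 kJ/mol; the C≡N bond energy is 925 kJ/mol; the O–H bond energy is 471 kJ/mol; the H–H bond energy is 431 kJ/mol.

Bonds broken (reactants):
  C=O: 2 × 823 = 1646
  H–H: 3 × 431 = 1293
  Σ(broken) = 2939 kJ
Bonds formed (products):
  C–H: 3 × 421 = 1263
  C–O: 1 × 350 = 350
  O–H: 3 × 471 = 1413
  Σ(formed) = 3026 kJ
ΔH = Σ(broken) − Σ(formed) = 2939 − 3026 = −87 kJ

ΔH ≈ −87 kJ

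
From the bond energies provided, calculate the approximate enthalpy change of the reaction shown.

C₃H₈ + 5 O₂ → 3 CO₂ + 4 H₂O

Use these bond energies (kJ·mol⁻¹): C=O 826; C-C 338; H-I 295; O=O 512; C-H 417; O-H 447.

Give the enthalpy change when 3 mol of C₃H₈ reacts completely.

ΔH = −5880 kJ

Bonds broken (reactants):
  C-C: 2 × 338 = 676
  C-H: 8 × 417 = 3336
  O=O: 5 × 512 = 2560
  Σ(broken) = 6572 kJ
Bonds formed (products):
  C=O: 6 × 826 = 4956
  O-H: 8 × 447 = 3576
  Σ(formed) = 8532 kJ
ΔH = Σ(broken) − Σ(formed) = 6572 − 8532 = −1960 kJ
For 3× the reaction as written: 3 × (−1960) = −5880 kJ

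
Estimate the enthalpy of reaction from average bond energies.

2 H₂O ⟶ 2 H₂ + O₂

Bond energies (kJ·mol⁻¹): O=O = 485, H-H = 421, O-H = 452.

Bonds broken (reactants):
  O-H: 4 × 452 = 1808
  Σ(broken) = 1808 kJ
Bonds formed (products):
  H-H: 2 × 421 = 842
  O=O: 1 × 485 = 485
  Σ(formed) = 1327 kJ
ΔH = Σ(broken) − Σ(formed) = 1808 − 1327 = +481 kJ

ΔH ≈ +481 kJ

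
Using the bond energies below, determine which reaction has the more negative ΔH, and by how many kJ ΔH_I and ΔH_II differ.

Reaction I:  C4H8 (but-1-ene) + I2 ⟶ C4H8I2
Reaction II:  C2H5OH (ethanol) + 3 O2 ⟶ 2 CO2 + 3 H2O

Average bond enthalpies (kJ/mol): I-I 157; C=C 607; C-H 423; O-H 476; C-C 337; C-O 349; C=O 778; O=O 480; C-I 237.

Reaction II, by 1204 kJ

Reaction I:
  Bonds broken (reactants):
    C-C: 2 × 337 = 674
    C-H: 8 × 423 = 3384
    C=C: 1 × 607 = 607
    I-I: 1 × 157 = 157
    Σ(broken) = 4822 kJ
  Bonds formed (products):
    C-C: 3 × 337 = 1011
    C-H: 8 × 423 = 3384
    C-I: 2 × 237 = 474
    Σ(formed) = 4869 kJ
  ΔH_I = 4822 − 4869 = −47 kJ
Reaction II:
  Bonds broken (reactants):
    C-C: 1 × 337 = 337
    C-H: 5 × 423 = 2115
    C-O: 1 × 349 = 349
    O-H: 1 × 476 = 476
    O=O: 3 × 480 = 1440
    Σ(broken) = 4717 kJ
  Bonds formed (products):
    C=O: 4 × 778 = 3112
    O-H: 6 × 476 = 2856
    Σ(formed) = 5968 kJ
  ΔH_II = 4717 − 5968 = −1251 kJ
ΔH_I − ΔH_II = +1204 kJ, so reaction II has the more negative ΔH; |ΔH_I − ΔH_II| = 1204 kJ.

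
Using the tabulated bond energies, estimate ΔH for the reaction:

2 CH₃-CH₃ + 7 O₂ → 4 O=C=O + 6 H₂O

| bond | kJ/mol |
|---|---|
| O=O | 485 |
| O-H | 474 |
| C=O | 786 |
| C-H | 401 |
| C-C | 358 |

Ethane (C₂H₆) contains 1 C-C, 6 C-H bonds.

ΔH ≈ −3053 kJ

Bonds broken (reactants):
  C-C: 2 × 358 = 716
  C-H: 12 × 401 = 4812
  O=O: 7 × 485 = 3395
  Σ(broken) = 8923 kJ
Bonds formed (products):
  C=O: 8 × 786 = 6288
  O-H: 12 × 474 = 5688
  Σ(formed) = 11976 kJ
ΔH = Σ(broken) − Σ(formed) = 8923 − 11976 = −3053 kJ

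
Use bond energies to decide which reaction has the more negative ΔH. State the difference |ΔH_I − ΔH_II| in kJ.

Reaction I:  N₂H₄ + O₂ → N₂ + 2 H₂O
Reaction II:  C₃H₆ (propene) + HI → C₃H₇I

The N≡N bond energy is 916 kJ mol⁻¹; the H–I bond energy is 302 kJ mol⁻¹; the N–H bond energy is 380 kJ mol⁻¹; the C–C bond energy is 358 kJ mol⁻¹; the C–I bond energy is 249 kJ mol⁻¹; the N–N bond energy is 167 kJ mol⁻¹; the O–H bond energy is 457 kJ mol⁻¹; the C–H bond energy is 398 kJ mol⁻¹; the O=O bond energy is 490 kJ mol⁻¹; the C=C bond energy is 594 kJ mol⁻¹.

Reaction I, by 458 kJ

Reaction I:
  Bonds broken (reactants):
    N–H: 4 × 380 = 1520
    N–N: 1 × 167 = 167
    O=O: 1 × 490 = 490
    Σ(broken) = 2177 kJ
  Bonds formed (products):
    N≡N: 1 × 916 = 916
    O–H: 4 × 457 = 1828
    Σ(formed) = 2744 kJ
  ΔH_I = 2177 − 2744 = −567 kJ
Reaction II:
  Bonds broken (reactants):
    C–C: 1 × 358 = 358
    C–H: 6 × 398 = 2388
    C=C: 1 × 594 = 594
    H–I: 1 × 302 = 302
    Σ(broken) = 3642 kJ
  Bonds formed (products):
    C–C: 2 × 358 = 716
    C–H: 7 × 398 = 2786
    C–I: 1 × 249 = 249
    Σ(formed) = 3751 kJ
  ΔH_II = 3642 − 3751 = −109 kJ
ΔH_I − ΔH_II = −458 kJ, so reaction I has the more negative ΔH; |ΔH_I − ΔH_II| = 458 kJ.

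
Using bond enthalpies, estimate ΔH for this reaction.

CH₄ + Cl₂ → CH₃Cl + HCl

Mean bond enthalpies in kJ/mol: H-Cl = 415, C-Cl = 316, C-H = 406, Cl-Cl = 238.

ΔH ≈ −87 kJ

Bonds broken (reactants):
  C-H: 4 × 406 = 1624
  Cl-Cl: 1 × 238 = 238
  Σ(broken) = 1862 kJ
Bonds formed (products):
  C-Cl: 1 × 316 = 316
  C-H: 3 × 406 = 1218
  H-Cl: 1 × 415 = 415
  Σ(formed) = 1949 kJ
ΔH = Σ(broken) − Σ(formed) = 1862 − 1949 = −87 kJ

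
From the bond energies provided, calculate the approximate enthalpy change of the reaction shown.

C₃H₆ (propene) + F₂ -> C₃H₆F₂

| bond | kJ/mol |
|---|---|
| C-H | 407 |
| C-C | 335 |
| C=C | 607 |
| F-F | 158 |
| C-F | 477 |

Bonds broken (reactants):
  C-C: 1 × 335 = 335
  C-H: 6 × 407 = 2442
  C=C: 1 × 607 = 607
  F-F: 1 × 158 = 158
  Σ(broken) = 3542 kJ
Bonds formed (products):
  C-C: 2 × 335 = 670
  C-F: 2 × 477 = 954
  C-H: 6 × 407 = 2442
  Σ(formed) = 4066 kJ
ΔH = Σ(broken) − Σ(formed) = 3542 − 4066 = −524 kJ

ΔH ≈ −524 kJ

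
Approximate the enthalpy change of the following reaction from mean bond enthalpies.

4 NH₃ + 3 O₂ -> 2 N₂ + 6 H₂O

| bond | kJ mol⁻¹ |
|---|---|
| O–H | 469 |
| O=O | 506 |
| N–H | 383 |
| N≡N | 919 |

Bonds broken (reactants):
  N–H: 12 × 383 = 4596
  O=O: 3 × 506 = 1518
  Σ(broken) = 6114 kJ
Bonds formed (products):
  N≡N: 2 × 919 = 1838
  O–H: 12 × 469 = 5628
  Σ(formed) = 7466 kJ
ΔH = Σ(broken) − Σ(formed) = 6114 − 7466 = −1352 kJ

ΔH ≈ −1352 kJ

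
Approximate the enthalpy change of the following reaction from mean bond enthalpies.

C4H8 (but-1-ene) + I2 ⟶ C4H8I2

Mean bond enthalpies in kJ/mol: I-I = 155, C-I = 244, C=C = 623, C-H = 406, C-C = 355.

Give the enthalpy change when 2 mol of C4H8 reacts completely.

ΔH = −130 kJ

Bonds broken (reactants):
  C-C: 2 × 355 = 710
  C-H: 8 × 406 = 3248
  C=C: 1 × 623 = 623
  I-I: 1 × 155 = 155
  Σ(broken) = 4736 kJ
Bonds formed (products):
  C-C: 3 × 355 = 1065
  C-H: 8 × 406 = 3248
  C-I: 2 × 244 = 488
  Σ(formed) = 4801 kJ
ΔH = Σ(broken) − Σ(formed) = 4736 − 4801 = −65 kJ
For 2× the reaction as written: 2 × (−65) = −130 kJ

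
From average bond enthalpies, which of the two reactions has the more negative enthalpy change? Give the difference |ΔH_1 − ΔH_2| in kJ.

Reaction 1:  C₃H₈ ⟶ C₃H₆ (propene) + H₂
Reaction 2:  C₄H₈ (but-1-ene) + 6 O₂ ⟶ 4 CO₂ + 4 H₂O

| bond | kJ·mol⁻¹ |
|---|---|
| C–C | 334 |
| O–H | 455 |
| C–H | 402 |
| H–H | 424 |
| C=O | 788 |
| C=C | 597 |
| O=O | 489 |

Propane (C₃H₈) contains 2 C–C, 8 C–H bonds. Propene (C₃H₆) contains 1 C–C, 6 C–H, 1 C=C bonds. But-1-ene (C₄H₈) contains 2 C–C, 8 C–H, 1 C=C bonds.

Reaction 1:
  Bonds broken (reactants):
    C–C: 2 × 334 = 668
    C–H: 8 × 402 = 3216
    Σ(broken) = 3884 kJ
  Bonds formed (products):
    C–C: 1 × 334 = 334
    C–H: 6 × 402 = 2412
    C=C: 1 × 597 = 597
    H–H: 1 × 424 = 424
    Σ(formed) = 3767 kJ
  ΔH_1 = 3884 − 3767 = +117 kJ
Reaction 2:
  Bonds broken (reactants):
    C–C: 2 × 334 = 668
    C–H: 8 × 402 = 3216
    C=C: 1 × 597 = 597
    O=O: 6 × 489 = 2934
    Σ(broken) = 7415 kJ
  Bonds formed (products):
    C=O: 8 × 788 = 6304
    O–H: 8 × 455 = 3640
    Σ(formed) = 9944 kJ
  ΔH_2 = 7415 − 9944 = −2529 kJ
ΔH_1 − ΔH_2 = +2646 kJ, so reaction 2 has the more negative ΔH; |ΔH_1 − ΔH_2| = 2646 kJ.

Reaction 2, by 2646 kJ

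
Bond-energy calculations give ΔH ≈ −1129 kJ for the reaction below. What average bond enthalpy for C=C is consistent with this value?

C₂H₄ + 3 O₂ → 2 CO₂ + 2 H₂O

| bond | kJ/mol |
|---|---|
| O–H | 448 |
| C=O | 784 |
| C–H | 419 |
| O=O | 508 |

D(C=C) ≈ 599 kJ/mol

Let D be the C=C bond energy.
Σ(broken) = 4×419 + 1×D + 3×508 = 3200 + D
Σ(formed) = 4×784 + 4×448 = 4928
ΔH = Σ(broken) − Σ(formed) = (3200 + D) − (4928) = −1728 + D
Setting this equal to −1129 kJ gives D = 599 kJ/mol.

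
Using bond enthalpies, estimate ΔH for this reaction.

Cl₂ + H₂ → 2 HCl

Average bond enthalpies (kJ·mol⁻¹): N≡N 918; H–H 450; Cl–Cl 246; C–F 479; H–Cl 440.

Bonds broken (reactants):
  Cl–Cl: 1 × 246 = 246
  H–H: 1 × 450 = 450
  Σ(broken) = 696 kJ
Bonds formed (products):
  H–Cl: 2 × 440 = 880
  Σ(formed) = 880 kJ
ΔH = Σ(broken) − Σ(formed) = 696 − 880 = −184 kJ

ΔH ≈ −184 kJ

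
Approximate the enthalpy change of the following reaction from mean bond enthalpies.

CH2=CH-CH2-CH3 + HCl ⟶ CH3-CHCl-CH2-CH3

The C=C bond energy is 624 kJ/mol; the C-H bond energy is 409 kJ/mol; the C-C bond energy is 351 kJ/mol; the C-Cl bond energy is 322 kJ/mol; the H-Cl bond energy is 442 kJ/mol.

Bonds broken (reactants):
  C-C: 2 × 351 = 702
  C-H: 8 × 409 = 3272
  C=C: 1 × 624 = 624
  H-Cl: 1 × 442 = 442
  Σ(broken) = 5040 kJ
Bonds formed (products):
  C-C: 3 × 351 = 1053
  C-Cl: 1 × 322 = 322
  C-H: 9 × 409 = 3681
  Σ(formed) = 5056 kJ
ΔH = Σ(broken) − Σ(formed) = 5040 − 5056 = −16 kJ

ΔH ≈ −16 kJ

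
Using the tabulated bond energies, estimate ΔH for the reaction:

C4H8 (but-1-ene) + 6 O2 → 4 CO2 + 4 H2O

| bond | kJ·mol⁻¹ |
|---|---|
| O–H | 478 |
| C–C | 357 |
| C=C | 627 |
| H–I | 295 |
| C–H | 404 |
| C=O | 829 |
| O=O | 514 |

Bonds broken (reactants):
  C–C: 2 × 357 = 714
  C–H: 8 × 404 = 3232
  C=C: 1 × 627 = 627
  O=O: 6 × 514 = 3084
  Σ(broken) = 7657 kJ
Bonds formed (products):
  C=O: 8 × 829 = 6632
  O–H: 8 × 478 = 3824
  Σ(formed) = 10456 kJ
ΔH = Σ(broken) − Σ(formed) = 7657 − 10456 = −2799 kJ

ΔH ≈ −2799 kJ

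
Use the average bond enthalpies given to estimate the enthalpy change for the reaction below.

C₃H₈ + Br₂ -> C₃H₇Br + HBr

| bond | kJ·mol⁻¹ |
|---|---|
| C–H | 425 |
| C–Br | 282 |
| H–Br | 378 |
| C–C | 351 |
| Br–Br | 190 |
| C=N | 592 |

ΔH ≈ −45 kJ

Bonds broken (reactants):
  Br–Br: 1 × 190 = 190
  C–C: 2 × 351 = 702
  C–H: 8 × 425 = 3400
  Σ(broken) = 4292 kJ
Bonds formed (products):
  C–Br: 1 × 282 = 282
  C–C: 2 × 351 = 702
  C–H: 7 × 425 = 2975
  H–Br: 1 × 378 = 378
  Σ(formed) = 4337 kJ
ΔH = Σ(broken) − Σ(formed) = 4292 − 4337 = −45 kJ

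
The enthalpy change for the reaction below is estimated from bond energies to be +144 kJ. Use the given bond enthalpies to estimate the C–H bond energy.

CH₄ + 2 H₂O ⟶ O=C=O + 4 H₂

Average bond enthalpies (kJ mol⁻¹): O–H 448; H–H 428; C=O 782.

D(C–H) ≈ 407 kJ/mol

Let D be the C–H bond energy.
Σ(broken) = 4×D + 4×448 = 1792 + 4D
Σ(formed) = 2×782 + 4×428 = 3276
ΔH = Σ(broken) − Σ(formed) = (1792 + 4D) − (3276) = −1484 + 4D
Setting this equal to +144 kJ gives 4D = 1628, so D = 407 kJ/mol.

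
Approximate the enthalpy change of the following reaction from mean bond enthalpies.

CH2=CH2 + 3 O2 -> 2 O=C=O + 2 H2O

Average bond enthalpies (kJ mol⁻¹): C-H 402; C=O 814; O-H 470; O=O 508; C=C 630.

ΔH ≈ −1374 kJ

Bonds broken (reactants):
  C-H: 4 × 402 = 1608
  C=C: 1 × 630 = 630
  O=O: 3 × 508 = 1524
  Σ(broken) = 3762 kJ
Bonds formed (products):
  C=O: 4 × 814 = 3256
  O-H: 4 × 470 = 1880
  Σ(formed) = 5136 kJ
ΔH = Σ(broken) − Σ(formed) = 3762 − 5136 = −1374 kJ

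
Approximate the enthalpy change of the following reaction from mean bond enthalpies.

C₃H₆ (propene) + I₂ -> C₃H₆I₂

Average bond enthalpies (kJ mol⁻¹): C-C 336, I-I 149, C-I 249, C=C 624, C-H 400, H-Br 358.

ΔH ≈ −61 kJ

Bonds broken (reactants):
  C-C: 1 × 336 = 336
  C-H: 6 × 400 = 2400
  C=C: 1 × 624 = 624
  I-I: 1 × 149 = 149
  Σ(broken) = 3509 kJ
Bonds formed (products):
  C-C: 2 × 336 = 672
  C-H: 6 × 400 = 2400
  C-I: 2 × 249 = 498
  Σ(formed) = 3570 kJ
ΔH = Σ(broken) − Σ(formed) = 3509 − 3570 = −61 kJ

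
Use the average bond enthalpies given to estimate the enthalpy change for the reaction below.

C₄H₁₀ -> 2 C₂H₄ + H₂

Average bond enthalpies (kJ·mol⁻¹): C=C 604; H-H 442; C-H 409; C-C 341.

ΔH ≈ +191 kJ

Bonds broken (reactants):
  C-C: 3 × 341 = 1023
  C-H: 10 × 409 = 4090
  Σ(broken) = 5113 kJ
Bonds formed (products):
  C-H: 8 × 409 = 3272
  C=C: 2 × 604 = 1208
  H-H: 1 × 442 = 442
  Σ(formed) = 4922 kJ
ΔH = Σ(broken) − Σ(formed) = 5113 − 4922 = +191 kJ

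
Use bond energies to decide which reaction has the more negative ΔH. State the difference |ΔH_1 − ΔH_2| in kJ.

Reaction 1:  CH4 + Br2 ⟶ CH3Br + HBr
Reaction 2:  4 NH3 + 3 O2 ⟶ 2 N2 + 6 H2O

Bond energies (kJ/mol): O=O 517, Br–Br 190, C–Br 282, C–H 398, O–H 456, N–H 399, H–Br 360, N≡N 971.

Reaction 1:
  Bonds broken (reactants):
    Br–Br: 1 × 190 = 190
    C–H: 4 × 398 = 1592
    Σ(broken) = 1782 kJ
  Bonds formed (products):
    C–Br: 1 × 282 = 282
    C–H: 3 × 398 = 1194
    H–Br: 1 × 360 = 360
    Σ(formed) = 1836 kJ
  ΔH_1 = 1782 − 1836 = −54 kJ
Reaction 2:
  Bonds broken (reactants):
    N–H: 12 × 399 = 4788
    O=O: 3 × 517 = 1551
    Σ(broken) = 6339 kJ
  Bonds formed (products):
    N≡N: 2 × 971 = 1942
    O–H: 12 × 456 = 5472
    Σ(formed) = 7414 kJ
  ΔH_2 = 6339 − 7414 = −1075 kJ
ΔH_1 − ΔH_2 = +1021 kJ, so reaction 2 has the more negative ΔH; |ΔH_1 − ΔH_2| = 1021 kJ.

Reaction 2, by 1021 kJ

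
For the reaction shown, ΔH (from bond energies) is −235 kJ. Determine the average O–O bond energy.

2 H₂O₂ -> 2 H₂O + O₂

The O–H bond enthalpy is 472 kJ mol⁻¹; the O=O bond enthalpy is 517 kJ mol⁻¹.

D(O–O) ≈ 141 kJ/mol

Let D be the O–O bond energy.
Σ(broken) = 4×472 + 2×D = 1888 + 2D
Σ(formed) = 4×472 + 1×517 = 2405
ΔH = Σ(broken) − Σ(formed) = (1888 + 2D) − (2405) = −517 + 2D
Setting this equal to −235 kJ gives 2D = 282, so D = 141 kJ/mol.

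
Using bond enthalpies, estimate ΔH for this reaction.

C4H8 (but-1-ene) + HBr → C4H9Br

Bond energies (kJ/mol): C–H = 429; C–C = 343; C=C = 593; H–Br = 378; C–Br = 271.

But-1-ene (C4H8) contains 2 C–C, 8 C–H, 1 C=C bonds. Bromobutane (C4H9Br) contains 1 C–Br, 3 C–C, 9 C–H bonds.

ΔH ≈ −72 kJ

Bonds broken (reactants):
  C–C: 2 × 343 = 686
  C–H: 8 × 429 = 3432
  C=C: 1 × 593 = 593
  H–Br: 1 × 378 = 378
  Σ(broken) = 5089 kJ
Bonds formed (products):
  C–Br: 1 × 271 = 271
  C–C: 3 × 343 = 1029
  C–H: 9 × 429 = 3861
  Σ(formed) = 5161 kJ
ΔH = Σ(broken) − Σ(formed) = 5089 − 5161 = −72 kJ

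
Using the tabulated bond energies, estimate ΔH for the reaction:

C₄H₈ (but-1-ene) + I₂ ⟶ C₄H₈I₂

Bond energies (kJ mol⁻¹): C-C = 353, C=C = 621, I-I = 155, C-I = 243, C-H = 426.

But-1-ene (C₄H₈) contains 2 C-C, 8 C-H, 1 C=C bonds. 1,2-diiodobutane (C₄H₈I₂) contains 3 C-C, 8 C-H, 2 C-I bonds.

Bonds broken (reactants):
  C-C: 2 × 353 = 706
  C-H: 8 × 426 = 3408
  C=C: 1 × 621 = 621
  I-I: 1 × 155 = 155
  Σ(broken) = 4890 kJ
Bonds formed (products):
  C-C: 3 × 353 = 1059
  C-H: 8 × 426 = 3408
  C-I: 2 × 243 = 486
  Σ(formed) = 4953 kJ
ΔH = Σ(broken) − Σ(formed) = 4890 − 4953 = −63 kJ

ΔH ≈ −63 kJ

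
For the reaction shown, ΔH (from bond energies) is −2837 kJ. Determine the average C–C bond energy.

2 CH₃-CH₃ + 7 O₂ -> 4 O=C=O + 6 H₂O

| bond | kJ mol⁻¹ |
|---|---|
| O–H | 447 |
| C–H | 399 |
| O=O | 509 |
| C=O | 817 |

D(C–C) ≈ 356 kJ/mol

Let D be the C–C bond energy.
Σ(broken) = 2×D + 12×399 + 7×509 = 8351 + 2D
Σ(formed) = 8×817 + 12×447 = 11900
ΔH = Σ(broken) − Σ(formed) = (8351 + 2D) − (11900) = −3549 + 2D
Setting this equal to −2837 kJ gives 2D = 712, so D = 356 kJ/mol.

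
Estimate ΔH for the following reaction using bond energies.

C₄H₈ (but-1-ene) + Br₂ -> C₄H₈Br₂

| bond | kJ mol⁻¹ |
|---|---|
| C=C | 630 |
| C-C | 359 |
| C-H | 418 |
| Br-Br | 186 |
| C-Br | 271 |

ΔH ≈ −85 kJ

Bonds broken (reactants):
  Br-Br: 1 × 186 = 186
  C-C: 2 × 359 = 718
  C-H: 8 × 418 = 3344
  C=C: 1 × 630 = 630
  Σ(broken) = 4878 kJ
Bonds formed (products):
  C-Br: 2 × 271 = 542
  C-C: 3 × 359 = 1077
  C-H: 8 × 418 = 3344
  Σ(formed) = 4963 kJ
ΔH = Σ(broken) − Σ(formed) = 4878 − 4963 = −85 kJ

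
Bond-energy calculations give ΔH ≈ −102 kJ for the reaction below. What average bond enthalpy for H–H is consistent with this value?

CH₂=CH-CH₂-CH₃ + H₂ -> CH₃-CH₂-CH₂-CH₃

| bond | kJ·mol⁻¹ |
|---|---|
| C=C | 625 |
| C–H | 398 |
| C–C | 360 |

Let D be the H–H bond energy.
Σ(broken) = 2×360 + 8×398 + 1×625 + 1×D = 4529 + D
Σ(formed) = 3×360 + 10×398 = 5060
ΔH = Σ(broken) − Σ(formed) = (4529 + D) − (5060) = −531 + D
Setting this equal to −102 kJ gives D = 429 kJ/mol.

D(H–H) ≈ 429 kJ/mol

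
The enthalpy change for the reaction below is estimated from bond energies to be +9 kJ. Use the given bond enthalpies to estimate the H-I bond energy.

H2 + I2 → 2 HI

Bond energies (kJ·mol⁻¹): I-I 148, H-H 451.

D(H-I) ≈ 295 kJ/mol

Let D be the H-I bond energy.
Σ(broken) = 1×451 + 1×148 = 599
Σ(formed) = 2×D = 2D
ΔH = Σ(broken) − Σ(formed) = (599) − (2D) = +599 − 2D
Setting this equal to +9 kJ gives 2D = 590, so D = 295 kJ/mol.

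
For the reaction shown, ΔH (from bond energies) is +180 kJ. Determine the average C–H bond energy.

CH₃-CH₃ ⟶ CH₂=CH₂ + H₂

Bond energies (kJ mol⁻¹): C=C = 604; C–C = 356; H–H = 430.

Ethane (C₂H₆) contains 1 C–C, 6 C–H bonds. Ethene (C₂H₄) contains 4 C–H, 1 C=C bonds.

Let D be the C–H bond energy.
Σ(broken) = 1×356 + 6×D = 356 + 6D
Σ(formed) = 4×D + 1×604 + 1×430 = 1034 + 4D
ΔH = Σ(broken) − Σ(formed) = (356 + 6D) − (1034 + 4D) = −678 + 2D
Setting this equal to +180 kJ gives 2D = 858, so D = 429 kJ/mol.

D(C–H) ≈ 429 kJ/mol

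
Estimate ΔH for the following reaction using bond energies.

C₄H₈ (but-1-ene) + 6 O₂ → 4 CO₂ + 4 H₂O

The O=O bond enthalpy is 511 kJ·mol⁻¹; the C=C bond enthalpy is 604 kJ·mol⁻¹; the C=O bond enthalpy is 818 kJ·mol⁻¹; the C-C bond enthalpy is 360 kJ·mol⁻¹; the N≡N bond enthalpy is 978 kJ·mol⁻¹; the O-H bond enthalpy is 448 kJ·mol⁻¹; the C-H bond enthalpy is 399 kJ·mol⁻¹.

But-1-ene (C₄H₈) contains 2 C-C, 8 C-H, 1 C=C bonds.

ΔH ≈ −2546 kJ

Bonds broken (reactants):
  C-C: 2 × 360 = 720
  C-H: 8 × 399 = 3192
  C=C: 1 × 604 = 604
  O=O: 6 × 511 = 3066
  Σ(broken) = 7582 kJ
Bonds formed (products):
  C=O: 8 × 818 = 6544
  O-H: 8 × 448 = 3584
  Σ(formed) = 10128 kJ
ΔH = Σ(broken) − Σ(formed) = 7582 − 10128 = −2546 kJ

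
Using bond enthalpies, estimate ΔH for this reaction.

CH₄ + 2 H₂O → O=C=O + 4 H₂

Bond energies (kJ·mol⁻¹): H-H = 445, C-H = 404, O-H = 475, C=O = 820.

Bonds broken (reactants):
  C-H: 4 × 404 = 1616
  O-H: 4 × 475 = 1900
  Σ(broken) = 3516 kJ
Bonds formed (products):
  C=O: 2 × 820 = 1640
  H-H: 4 × 445 = 1780
  Σ(formed) = 3420 kJ
ΔH = Σ(broken) − Σ(formed) = 3516 − 3420 = +96 kJ

ΔH ≈ +96 kJ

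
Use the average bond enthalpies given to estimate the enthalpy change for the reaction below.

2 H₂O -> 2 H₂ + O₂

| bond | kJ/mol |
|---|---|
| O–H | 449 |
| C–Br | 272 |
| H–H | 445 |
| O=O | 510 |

Bonds broken (reactants):
  O–H: 4 × 449 = 1796
  Σ(broken) = 1796 kJ
Bonds formed (products):
  H–H: 2 × 445 = 890
  O=O: 1 × 510 = 510
  Σ(formed) = 1400 kJ
ΔH = Σ(broken) − Σ(formed) = 1796 − 1400 = +396 kJ

ΔH ≈ +396 kJ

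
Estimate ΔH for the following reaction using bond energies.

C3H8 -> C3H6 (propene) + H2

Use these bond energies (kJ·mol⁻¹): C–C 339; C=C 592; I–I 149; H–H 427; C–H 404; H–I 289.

ΔH ≈ +128 kJ

Bonds broken (reactants):
  C–C: 2 × 339 = 678
  C–H: 8 × 404 = 3232
  Σ(broken) = 3910 kJ
Bonds formed (products):
  C–C: 1 × 339 = 339
  C–H: 6 × 404 = 2424
  C=C: 1 × 592 = 592
  H–H: 1 × 427 = 427
  Σ(formed) = 3782 kJ
ΔH = Σ(broken) − Σ(formed) = 3910 − 3782 = +128 kJ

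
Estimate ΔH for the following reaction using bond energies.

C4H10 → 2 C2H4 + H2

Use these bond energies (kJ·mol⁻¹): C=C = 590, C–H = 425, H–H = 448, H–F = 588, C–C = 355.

Bonds broken (reactants):
  C–C: 3 × 355 = 1065
  C–H: 10 × 425 = 4250
  Σ(broken) = 5315 kJ
Bonds formed (products):
  C–H: 8 × 425 = 3400
  C=C: 2 × 590 = 1180
  H–H: 1 × 448 = 448
  Σ(formed) = 5028 kJ
ΔH = Σ(broken) − Σ(formed) = 5315 − 5028 = +287 kJ

ΔH ≈ +287 kJ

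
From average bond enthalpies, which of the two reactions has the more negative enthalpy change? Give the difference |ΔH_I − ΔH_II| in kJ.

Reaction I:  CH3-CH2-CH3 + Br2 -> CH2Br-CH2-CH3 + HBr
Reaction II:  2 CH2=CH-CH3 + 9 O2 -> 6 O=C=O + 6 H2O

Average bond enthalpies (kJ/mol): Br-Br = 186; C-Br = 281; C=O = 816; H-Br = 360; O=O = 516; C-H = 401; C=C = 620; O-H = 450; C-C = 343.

Reaction II, by 3756 kJ

Reaction I:
  Bonds broken (reactants):
    Br-Br: 1 × 186 = 186
    C-C: 2 × 343 = 686
    C-H: 8 × 401 = 3208
    Σ(broken) = 4080 kJ
  Bonds formed (products):
    C-Br: 1 × 281 = 281
    C-C: 2 × 343 = 686
    C-H: 7 × 401 = 2807
    H-Br: 1 × 360 = 360
    Σ(formed) = 4134 kJ
  ΔH_I = 4080 − 4134 = −54 kJ
Reaction II:
  Bonds broken (reactants):
    C-C: 2 × 343 = 686
    C-H: 12 × 401 = 4812
    C=C: 2 × 620 = 1240
    O=O: 9 × 516 = 4644
    Σ(broken) = 11382 kJ
  Bonds formed (products):
    C=O: 12 × 816 = 9792
    O-H: 12 × 450 = 5400
    Σ(formed) = 15192 kJ
  ΔH_II = 11382 − 15192 = −3810 kJ
ΔH_I − ΔH_II = +3756 kJ, so reaction II has the more negative ΔH; |ΔH_I − ΔH_II| = 3756 kJ.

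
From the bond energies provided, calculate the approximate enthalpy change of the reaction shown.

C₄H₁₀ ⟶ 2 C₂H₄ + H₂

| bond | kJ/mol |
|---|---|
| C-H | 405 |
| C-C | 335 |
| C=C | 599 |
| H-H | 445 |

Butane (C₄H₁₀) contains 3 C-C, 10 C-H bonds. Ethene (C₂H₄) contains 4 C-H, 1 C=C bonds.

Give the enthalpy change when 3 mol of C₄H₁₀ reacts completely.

ΔH = +516 kJ

Bonds broken (reactants):
  C-C: 3 × 335 = 1005
  C-H: 10 × 405 = 4050
  Σ(broken) = 5055 kJ
Bonds formed (products):
  C-H: 8 × 405 = 3240
  C=C: 2 × 599 = 1198
  H-H: 1 × 445 = 445
  Σ(formed) = 4883 kJ
ΔH = Σ(broken) − Σ(formed) = 5055 − 4883 = +172 kJ
For 3× the reaction as written: 3 × (+172) = +516 kJ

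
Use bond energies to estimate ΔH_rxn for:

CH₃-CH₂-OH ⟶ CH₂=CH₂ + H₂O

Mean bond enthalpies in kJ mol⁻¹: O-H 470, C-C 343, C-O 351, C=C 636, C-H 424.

Bonds broken (reactants):
  C-C: 1 × 343 = 343
  C-H: 5 × 424 = 2120
  C-O: 1 × 351 = 351
  O-H: 1 × 470 = 470
  Σ(broken) = 3284 kJ
Bonds formed (products):
  C-H: 4 × 424 = 1696
  C=C: 1 × 636 = 636
  O-H: 2 × 470 = 940
  Σ(formed) = 3272 kJ
ΔH = Σ(broken) − Σ(formed) = 3284 − 3272 = +12 kJ

ΔH ≈ +12 kJ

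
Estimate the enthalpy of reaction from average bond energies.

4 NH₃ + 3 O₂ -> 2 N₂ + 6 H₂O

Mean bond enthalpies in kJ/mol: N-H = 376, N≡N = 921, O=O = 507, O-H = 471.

ΔH ≈ −1461 kJ

Bonds broken (reactants):
  N-H: 12 × 376 = 4512
  O=O: 3 × 507 = 1521
  Σ(broken) = 6033 kJ
Bonds formed (products):
  N≡N: 2 × 921 = 1842
  O-H: 12 × 471 = 5652
  Σ(formed) = 7494 kJ
ΔH = Σ(broken) − Σ(formed) = 6033 − 7494 = −1461 kJ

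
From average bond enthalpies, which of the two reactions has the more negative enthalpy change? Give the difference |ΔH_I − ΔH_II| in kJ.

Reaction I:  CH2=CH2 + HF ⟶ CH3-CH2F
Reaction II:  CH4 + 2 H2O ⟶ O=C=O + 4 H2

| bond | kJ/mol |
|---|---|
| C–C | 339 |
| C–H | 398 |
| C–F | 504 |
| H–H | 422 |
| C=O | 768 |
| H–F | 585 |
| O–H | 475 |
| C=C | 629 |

Reaction I, by 295 kJ

Reaction I:
  Bonds broken (reactants):
    C–H: 4 × 398 = 1592
    C=C: 1 × 629 = 629
    H–F: 1 × 585 = 585
    Σ(broken) = 2806 kJ
  Bonds formed (products):
    C–C: 1 × 339 = 339
    C–F: 1 × 504 = 504
    C–H: 5 × 398 = 1990
    Σ(formed) = 2833 kJ
  ΔH_I = 2806 − 2833 = −27 kJ
Reaction II:
  Bonds broken (reactants):
    C–H: 4 × 398 = 1592
    O–H: 4 × 475 = 1900
    Σ(broken) = 3492 kJ
  Bonds formed (products):
    C=O: 2 × 768 = 1536
    H–H: 4 × 422 = 1688
    Σ(formed) = 3224 kJ
  ΔH_II = 3492 − 3224 = +268 kJ
ΔH_I − ΔH_II = −295 kJ, so reaction I has the more negative ΔH; |ΔH_I − ΔH_II| = 295 kJ.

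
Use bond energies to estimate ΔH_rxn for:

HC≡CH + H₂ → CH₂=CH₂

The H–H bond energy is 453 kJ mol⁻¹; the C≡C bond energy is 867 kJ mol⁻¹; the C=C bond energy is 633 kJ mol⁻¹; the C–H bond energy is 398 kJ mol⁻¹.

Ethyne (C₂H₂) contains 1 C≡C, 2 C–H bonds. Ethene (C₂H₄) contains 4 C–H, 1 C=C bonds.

Bonds broken (reactants):
  C≡C: 1 × 867 = 867
  C–H: 2 × 398 = 796
  H–H: 1 × 453 = 453
  Σ(broken) = 2116 kJ
Bonds formed (products):
  C–H: 4 × 398 = 1592
  C=C: 1 × 633 = 633
  Σ(formed) = 2225 kJ
ΔH = Σ(broken) − Σ(formed) = 2116 − 2225 = −109 kJ

ΔH ≈ −109 kJ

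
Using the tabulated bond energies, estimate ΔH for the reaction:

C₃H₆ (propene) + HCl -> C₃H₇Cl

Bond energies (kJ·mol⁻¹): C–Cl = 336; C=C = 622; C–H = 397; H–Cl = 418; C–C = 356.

ΔH ≈ −49 kJ

Bonds broken (reactants):
  C–C: 1 × 356 = 356
  C–H: 6 × 397 = 2382
  C=C: 1 × 622 = 622
  H–Cl: 1 × 418 = 418
  Σ(broken) = 3778 kJ
Bonds formed (products):
  C–C: 2 × 356 = 712
  C–Cl: 1 × 336 = 336
  C–H: 7 × 397 = 2779
  Σ(formed) = 3827 kJ
ΔH = Σ(broken) − Σ(formed) = 3778 − 3827 = −49 kJ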